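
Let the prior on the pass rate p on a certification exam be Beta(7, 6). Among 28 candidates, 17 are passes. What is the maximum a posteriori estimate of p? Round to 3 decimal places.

p̂_MAP = 0.590

Prior: Beta(7, 6).
Data: 17 successes in 28 trials. The binomial likelihood contributes p^17(1−p)^11, so the posterior is Beta(7+17, 6+11) = Beta(24, 17).
For Beta(a, b) with a, b > 1 the mode is (a−1)/(a+b−2) = 23/39 ≈ 0.590.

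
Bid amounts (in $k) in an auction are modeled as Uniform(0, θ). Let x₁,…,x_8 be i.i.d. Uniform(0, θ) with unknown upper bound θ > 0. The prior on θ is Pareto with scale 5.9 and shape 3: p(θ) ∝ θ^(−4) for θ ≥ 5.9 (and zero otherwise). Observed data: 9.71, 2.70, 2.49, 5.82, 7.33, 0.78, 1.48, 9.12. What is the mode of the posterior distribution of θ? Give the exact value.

θ̂_MAP = 9.71

The Uniform(0, θ) likelihood is θ^(−n) for θ ≥ max(xᵢ), zero otherwise. Here max(xᵢ) = 9.71.
Posterior ∝ θ^(−4) · θ^(−8) = θ^(−12) on θ ≥ max(5.9, 9.71) = 9.71.
This density is strictly decreasing in θ, so the posterior mode lies at the lower boundary of the support.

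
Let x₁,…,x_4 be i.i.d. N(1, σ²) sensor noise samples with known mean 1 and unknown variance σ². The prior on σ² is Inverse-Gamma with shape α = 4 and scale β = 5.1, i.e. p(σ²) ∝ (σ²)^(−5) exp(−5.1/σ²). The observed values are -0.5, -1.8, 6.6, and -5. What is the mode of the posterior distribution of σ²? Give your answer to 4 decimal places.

Sum of squared deviations about the known mean: SS = (-0.5−1)² + (-1.8−1)² + (6.6−1)² + (-5−1)² = 77.45.
The Normal likelihood contributes (σ²)^(−n/2) exp(−SS/(2σ²)), so the posterior is Inverse-Gamma(α + n/2, β + SS/2) = Inverse-Gamma(6, 43.825).
The mode of Inverse-Gamma(a, b) is b/(a+1) = 43.825/7 ≈ 6.2607.

σ̂²_MAP = 6.2607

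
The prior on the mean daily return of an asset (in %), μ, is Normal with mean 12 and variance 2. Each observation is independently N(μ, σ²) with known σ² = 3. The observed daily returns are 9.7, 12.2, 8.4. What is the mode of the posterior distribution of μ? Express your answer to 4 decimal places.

μ̂_MAP = 10.7333

n = 3; x̄ = (9.7 + 12.2 + 8.4)/3 = 30.3/3 = 10.1.
For a Normal prior and Normal likelihood with known variance, the posterior is Normal; its mode equals its mean, the precision-weighted average.
Prior precision 1/σ₀² = 1/2 = 0.5; data precision n/σ² = 3/3 = 1.
μ̂ = (0.5·12 + 1·10.1) / (0.5 + 1) = 16.1/1.5 = 161/15 ≈ 10.7333.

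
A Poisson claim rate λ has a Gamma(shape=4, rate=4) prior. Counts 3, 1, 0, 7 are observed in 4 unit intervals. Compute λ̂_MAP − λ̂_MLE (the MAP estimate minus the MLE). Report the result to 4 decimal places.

MAP − MLE = -1.0000

Σxᵢ = 11. Posterior is Gamma(15, 8); MAP = (15−1)/8 = 14/8 ≈ 1.75000.
MLE = x̄ = 11/4 ≈ 2.75000.
Difference = 14/8 − 11/4 = -1 ≈ -1.0000.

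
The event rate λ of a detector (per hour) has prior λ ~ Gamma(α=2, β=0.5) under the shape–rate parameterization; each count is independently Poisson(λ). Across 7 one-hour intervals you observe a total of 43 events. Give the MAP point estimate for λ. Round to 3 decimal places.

λ̂_MAP = 5.867

Σxᵢ = 43, n = 7.
Posterior ∝ λe^(−0.5λ) · λ^43e^(−7λ) = λ^44e^(−7.5λ), i.e. Gamma(shape=45, rate=7.5).
The mode of a Gamma(a, b) with a ≥ 1 (shape–rate) is (a−1)/b = 44/7.5 ≈ 5.867.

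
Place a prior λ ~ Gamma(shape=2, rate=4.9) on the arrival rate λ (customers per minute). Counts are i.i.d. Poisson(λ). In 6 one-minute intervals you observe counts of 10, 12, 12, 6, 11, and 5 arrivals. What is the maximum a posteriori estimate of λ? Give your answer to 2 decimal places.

λ̂_MAP = 5.23

Σxᵢ = 10+12+12+6+11+5 = 56, with n = 6.
Posterior ∝ λe^(−4.9λ) · λ^56e^(−6λ) = λ^57e^(−10.9λ), i.e. Gamma(shape=58, rate=10.9).
The mode of a Gamma(a, b) with a ≥ 1 (shape–rate) is (a−1)/b = 57/10.9 ≈ 5.23.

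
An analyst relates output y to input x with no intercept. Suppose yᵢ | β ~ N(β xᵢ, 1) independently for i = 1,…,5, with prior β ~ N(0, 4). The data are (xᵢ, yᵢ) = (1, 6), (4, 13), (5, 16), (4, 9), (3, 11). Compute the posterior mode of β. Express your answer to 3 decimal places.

β̂_MAP = 3.078

log p(β | y) = −Σ(yᵢ − βxᵢ)²/(2·1) − β²/(2·4) + const.
Setting the derivative to zero: Σxᵢ(yᵢ − βxᵢ)/1 − β/4 = 0, so β = Σxᵢyᵢ / (Σxᵢ² + σ²/τ²).
Σxᵢyᵢ = 1·6 + 4·13 + 5·16 + 4·9 + 3·11 = 207; Σxᵢ² = 67; σ²/τ² = 0.25.
β̂_MAP = 207 / (67 + 0.25) = 207/67.25 ≈ 3.078.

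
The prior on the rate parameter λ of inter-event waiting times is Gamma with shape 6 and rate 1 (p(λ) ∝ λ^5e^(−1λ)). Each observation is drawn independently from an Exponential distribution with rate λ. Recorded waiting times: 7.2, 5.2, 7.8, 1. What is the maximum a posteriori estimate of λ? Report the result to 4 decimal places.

The Exponential(rate=λ) likelihood is ∝ λ^n e^(−λΣtᵢ). Here n = 4 and Σtᵢ = 7.2 + 5.2 + 7.8 + 1 = 21.2.
Posterior ∝ λ^5e^(−1λ) · λ^4e^(−21.2λ) = λ^9e^(−22.2λ), i.e. Gamma(10, 22.2).
Mode = (a−1)/b = 9/22.2 ≈ 0.4054.

λ̂_MAP = 0.4054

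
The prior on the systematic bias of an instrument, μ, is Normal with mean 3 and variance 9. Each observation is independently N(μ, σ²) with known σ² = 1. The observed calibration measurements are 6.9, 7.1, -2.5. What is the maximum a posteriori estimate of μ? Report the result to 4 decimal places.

n = 3; x̄ = (6.9 + 7.1 + (-2.5))/3 = 11.5/3 = 23/6 ≈ 3.8333.
For a Normal prior and Normal likelihood with known variance, the posterior is Normal; its mode equals its mean, the precision-weighted average.
Prior precision 1/σ₀² = 1/9; data precision n/σ² = 3/1 = 3.
μ̂ = ((1/9)·3 + 3·(23/6)) / (1/9 + 3) = (71/6)/(28/9) = 213/56 ≈ 3.8036.

μ̂_MAP = 3.8036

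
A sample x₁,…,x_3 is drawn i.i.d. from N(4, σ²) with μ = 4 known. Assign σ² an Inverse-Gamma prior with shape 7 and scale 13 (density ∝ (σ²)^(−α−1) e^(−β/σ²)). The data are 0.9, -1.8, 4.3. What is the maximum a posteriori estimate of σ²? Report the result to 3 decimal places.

σ̂²_MAP = 3.649

Sum of squared deviations about the known mean: SS = (0.9−4)² + (-1.8−4)² + (4.3−4)² = 43.34.
The Normal likelihood contributes (σ²)^(−n/2) exp(−SS/(2σ²)), so the posterior is Inverse-Gamma(α + n/2, β + SS/2) = Inverse-Gamma(8.5, 34.67).
The mode of Inverse-Gamma(a, b) is b/(a+1) = 34.67/9.5 ≈ 3.649.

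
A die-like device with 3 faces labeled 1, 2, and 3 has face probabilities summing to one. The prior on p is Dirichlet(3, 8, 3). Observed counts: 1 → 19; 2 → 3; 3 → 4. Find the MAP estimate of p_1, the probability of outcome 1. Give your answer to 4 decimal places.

MAP estimate: 0.5676

The posterior is Dirichlet(αᵢ + nᵢ) = Dirichlet(22, 11, 7).
For a Dirichlet(a₁,…,a_K) with all aᵢ > 1, the mode has j-th component (aⱼ − 1)/(Σaᵢ − K).
Here Σaᵢ = 40 and K = 3, so p_1 = (22 − 1)/(40 − 3) = 21/37 ≈ 0.5676.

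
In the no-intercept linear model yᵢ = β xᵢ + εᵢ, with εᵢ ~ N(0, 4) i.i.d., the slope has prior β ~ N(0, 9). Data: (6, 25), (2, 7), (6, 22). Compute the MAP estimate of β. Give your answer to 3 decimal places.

log p(β | y) = −Σ(yᵢ − βxᵢ)²/(2·4) − β²/(2·9) + const.
Setting the derivative to zero: Σxᵢ(yᵢ − βxᵢ)/4 − β/9 = 0, so β = Σxᵢyᵢ / (Σxᵢ² + σ²/τ²).
Σxᵢyᵢ = 6·25 + 2·7 + 6·22 = 296; Σxᵢ² = 76; σ²/τ² = 4/9.
β̂_MAP = 296 / (76 + 4/9) = 296/(688/9) = 333/86 ≈ 3.872.

β̂_MAP = 3.872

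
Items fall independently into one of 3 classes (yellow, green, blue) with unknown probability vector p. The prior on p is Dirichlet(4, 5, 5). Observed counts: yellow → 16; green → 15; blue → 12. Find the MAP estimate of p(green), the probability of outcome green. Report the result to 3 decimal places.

MAP estimate of p(green) = 0.352

The posterior is Dirichlet(αᵢ + nᵢ) = Dirichlet(20, 20, 17).
For a Dirichlet(a₁,…,a_K) with all aᵢ > 1, the mode has j-th component (aⱼ − 1)/(Σaᵢ − K).
Here Σaᵢ = 57 and K = 3, so p(green) = (20 − 1)/(57 − 3) = 19/54 ≈ 0.352.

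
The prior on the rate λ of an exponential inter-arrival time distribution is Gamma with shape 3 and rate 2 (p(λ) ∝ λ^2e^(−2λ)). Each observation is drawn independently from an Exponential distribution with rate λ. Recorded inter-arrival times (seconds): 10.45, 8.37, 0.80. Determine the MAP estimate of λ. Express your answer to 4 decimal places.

λ̂_MAP = 0.2313

The Exponential(rate=λ) likelihood is ∝ λ^n e^(−λΣtᵢ). Here n = 3 and Σtᵢ = 10.45 + 8.37 + 0.80 = 19.62.
Posterior ∝ λ^2e^(−2λ) · λ^3e^(−19.62λ) = λ^5e^(−21.62λ), i.e. Gamma(6, 21.62).
Mode = (a−1)/b = 5/21.62 ≈ 0.2313.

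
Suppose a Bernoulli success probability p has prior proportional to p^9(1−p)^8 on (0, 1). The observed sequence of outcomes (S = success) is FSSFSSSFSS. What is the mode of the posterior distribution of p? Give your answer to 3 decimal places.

p̂_MAP = 0.593

The prior density ∝ p^9(1−p)^8 is the kernel of Beta(10, 9).
Data: 7 successes in 10 trials (from the sequence). The binomial likelihood contributes p^7(1−p)^3, so the posterior is Beta(10+7, 9+3) = Beta(17, 12).
For Beta(a, b) with a, b > 1 the mode is (a−1)/(a+b−2) = 16/27 ≈ 0.593.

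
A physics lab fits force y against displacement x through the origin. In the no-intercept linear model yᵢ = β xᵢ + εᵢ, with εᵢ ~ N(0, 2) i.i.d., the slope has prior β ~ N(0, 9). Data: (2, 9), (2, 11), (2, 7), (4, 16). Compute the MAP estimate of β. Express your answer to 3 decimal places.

β̂_MAP = 4.181

log p(β | y) = −Σ(yᵢ − βxᵢ)²/(2·2) − β²/(2·9) + const.
Setting the derivative to zero: Σxᵢ(yᵢ − βxᵢ)/2 − β/9 = 0, so β = Σxᵢyᵢ / (Σxᵢ² + σ²/τ²).
Σxᵢyᵢ = 2·9 + 2·11 + 2·7 + 4·16 = 118; Σxᵢ² = 28; σ²/τ² = 2/9.
β̂_MAP = 118 / (28 + 2/9) = 118/(254/9) = 531/127 ≈ 4.181.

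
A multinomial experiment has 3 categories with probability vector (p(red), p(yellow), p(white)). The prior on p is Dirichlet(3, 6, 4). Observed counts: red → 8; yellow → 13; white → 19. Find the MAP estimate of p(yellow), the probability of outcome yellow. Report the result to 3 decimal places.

The posterior is Dirichlet(αᵢ + nᵢ) = Dirichlet(11, 19, 23).
For a Dirichlet(a₁,…,a_K) with all aᵢ > 1, the mode has j-th component (aⱼ − 1)/(Σaᵢ − K).
Here Σaᵢ = 53 and K = 3, so p(yellow) = (19 − 1)/(53 − 3) = 18/50 ≈ 0.360.

MAP estimate of p(yellow) = 0.360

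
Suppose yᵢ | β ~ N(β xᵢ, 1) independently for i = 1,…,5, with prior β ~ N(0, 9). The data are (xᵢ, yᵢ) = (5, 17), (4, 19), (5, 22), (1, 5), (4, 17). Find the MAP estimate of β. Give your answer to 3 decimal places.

β̂_MAP = 4.139

log p(β | y) = −Σ(yᵢ − βxᵢ)²/(2·1) − β²/(2·9) + const.
Setting the derivative to zero: Σxᵢ(yᵢ − βxᵢ)/1 − β/9 = 0, so β = Σxᵢyᵢ / (Σxᵢ² + σ²/τ²).
Σxᵢyᵢ = 5·17 + 4·19 + 5·22 + 1·5 + 4·17 = 344; Σxᵢ² = 83; σ²/τ² = 1/9.
β̂_MAP = 344 / (83 + 1/9) = 344/(748/9) = 774/187 ≈ 4.139.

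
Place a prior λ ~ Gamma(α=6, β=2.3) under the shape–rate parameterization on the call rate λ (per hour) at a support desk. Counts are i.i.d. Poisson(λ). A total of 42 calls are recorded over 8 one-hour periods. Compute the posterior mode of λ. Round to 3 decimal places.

λ̂_MAP = 4.563

Σxᵢ = 42, n = 8.
Posterior ∝ λ^5e^(−2.3λ) · λ^42e^(−8λ) = λ^47e^(−10.3λ), i.e. Gamma(shape=48, rate=10.3).
The mode of a Gamma(a, b) with a ≥ 1 (shape–rate) is (a−1)/b = 47/10.3 ≈ 4.563.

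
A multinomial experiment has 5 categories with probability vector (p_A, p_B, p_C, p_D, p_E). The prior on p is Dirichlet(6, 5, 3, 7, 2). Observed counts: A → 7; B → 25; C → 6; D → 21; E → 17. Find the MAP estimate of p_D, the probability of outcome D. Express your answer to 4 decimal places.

The posterior is Dirichlet(αᵢ + nᵢ) = Dirichlet(13, 30, 9, 28, 19).
For a Dirichlet(a₁,…,a_K) with all aᵢ > 1, the mode has j-th component (aⱼ − 1)/(Σaᵢ − K).
Here Σaᵢ = 99 and K = 5, so p_D = (28 − 1)/(99 − 5) = 27/94 ≈ 0.2872.

MAP estimate of p_D = 0.2872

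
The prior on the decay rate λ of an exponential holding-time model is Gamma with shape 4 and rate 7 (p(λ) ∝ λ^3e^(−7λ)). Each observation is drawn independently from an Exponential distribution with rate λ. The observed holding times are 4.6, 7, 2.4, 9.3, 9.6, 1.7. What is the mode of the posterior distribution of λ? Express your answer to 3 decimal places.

The Exponential(rate=λ) likelihood is ∝ λ^n e^(−λΣtᵢ). Here n = 6 and Σtᵢ = 4.6 + 7 + 2.4 + 9.3 + 9.6 + 1.7 = 34.6.
Posterior ∝ λ^3e^(−7λ) · λ^6e^(−34.6λ) = λ^9e^(−41.6λ), i.e. Gamma(10, 41.6).
Mode = (a−1)/b = 9/41.6 ≈ 0.216.

λ̂_MAP = 0.216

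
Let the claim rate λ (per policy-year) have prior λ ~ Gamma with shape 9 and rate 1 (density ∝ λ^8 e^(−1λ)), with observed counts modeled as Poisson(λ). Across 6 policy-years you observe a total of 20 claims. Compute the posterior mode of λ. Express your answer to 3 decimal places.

λ̂_MAP = 4.000

Σxᵢ = 20, n = 6.
Posterior ∝ λ^8e^(−1λ) · λ^20e^(−6λ) = λ^28e^(−7λ), i.e. Gamma(shape=29, rate=7).
The mode of a Gamma(a, b) with a ≥ 1 (shape–rate) is (a−1)/b = 28/7 ≈ 4.000.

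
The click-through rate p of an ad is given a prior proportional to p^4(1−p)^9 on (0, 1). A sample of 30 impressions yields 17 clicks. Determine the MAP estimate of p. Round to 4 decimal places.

The prior density ∝ p^4(1−p)^9 is the kernel of Beta(5, 10).
Data: 17 successes in 30 trials. The binomial likelihood contributes p^17(1−p)^13, so the posterior is Beta(5+17, 10+13) = Beta(22, 23).
For Beta(a, b) with a, b > 1 the mode is (a−1)/(a+b−2) = 21/43 ≈ 0.4884.

p̂_MAP = 0.4884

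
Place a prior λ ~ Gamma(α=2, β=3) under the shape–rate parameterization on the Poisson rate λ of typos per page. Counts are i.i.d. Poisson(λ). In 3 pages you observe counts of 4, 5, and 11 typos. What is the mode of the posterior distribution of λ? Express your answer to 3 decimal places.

Σxᵢ = 4+5+11 = 20, with n = 3.
Posterior ∝ λe^(−3λ) · λ^20e^(−3λ) = λ^21e^(−6λ), i.e. Gamma(shape=22, rate=6).
The mode of a Gamma(a, b) with a ≥ 1 (shape–rate) is (a−1)/b = 21/6 ≈ 3.500.

λ̂_MAP = 3.500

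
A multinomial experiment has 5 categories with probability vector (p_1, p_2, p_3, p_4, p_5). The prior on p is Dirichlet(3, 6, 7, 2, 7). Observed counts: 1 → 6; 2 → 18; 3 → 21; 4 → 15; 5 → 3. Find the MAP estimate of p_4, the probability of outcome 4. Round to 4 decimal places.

MAP estimate: 0.1928

The posterior is Dirichlet(αᵢ + nᵢ) = Dirichlet(9, 24, 28, 17, 10).
For a Dirichlet(a₁,…,a_K) with all aᵢ > 1, the mode has j-th component (aⱼ − 1)/(Σaᵢ − K).
Here Σaᵢ = 88 and K = 5, so p_4 = (17 − 1)/(88 − 5) = 16/83 ≈ 0.1928.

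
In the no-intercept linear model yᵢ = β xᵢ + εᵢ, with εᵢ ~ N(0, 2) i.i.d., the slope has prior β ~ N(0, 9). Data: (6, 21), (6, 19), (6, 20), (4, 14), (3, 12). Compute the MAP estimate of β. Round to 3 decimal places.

β̂_MAP = 3.393

log p(β | y) = −Σ(yᵢ − βxᵢ)²/(2·2) − β²/(2·9) + const.
Setting the derivative to zero: Σxᵢ(yᵢ − βxᵢ)/2 − β/9 = 0, so β = Σxᵢyᵢ / (Σxᵢ² + σ²/τ²).
Σxᵢyᵢ = 6·21 + 6·19 + 6·20 + 4·14 + 3·12 = 452; Σxᵢ² = 133; σ²/τ² = 2/9.
β̂_MAP = 452 / (133 + 2/9) = 452/(1199/9) = 4068/1199 ≈ 3.393.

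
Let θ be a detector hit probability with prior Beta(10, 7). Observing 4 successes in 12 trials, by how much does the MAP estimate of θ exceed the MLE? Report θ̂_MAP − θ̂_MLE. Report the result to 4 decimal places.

Posterior is Beta(14, 15); MAP = (14−1)/(29−2) = 13/27 ≈ 0.48148.
MLE ignores the prior: θ̂_MLE = k/n = 4/12 ≈ 0.33333.
Difference = 13/27 − 4/12 = 4/27 ≈ 0.1481.

MAP − MLE = 0.1481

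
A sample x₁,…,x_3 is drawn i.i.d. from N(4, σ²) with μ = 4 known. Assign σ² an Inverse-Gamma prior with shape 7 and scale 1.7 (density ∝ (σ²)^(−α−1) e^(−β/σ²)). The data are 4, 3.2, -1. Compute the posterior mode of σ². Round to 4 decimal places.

Sum of squared deviations about the known mean: SS = (4−4)² + (3.2−4)² + (-1−4)² = 25.64.
The Normal likelihood contributes (σ²)^(−n/2) exp(−SS/(2σ²)), so the posterior is Inverse-Gamma(α + n/2, β + SS/2) = Inverse-Gamma(8.5, 14.52).
The mode of Inverse-Gamma(a, b) is b/(a+1) = 14.52/9.5 ≈ 1.5284.

σ̂²_MAP = 1.5284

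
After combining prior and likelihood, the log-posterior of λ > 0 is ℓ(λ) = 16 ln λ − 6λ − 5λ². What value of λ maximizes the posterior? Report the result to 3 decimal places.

λ̂_MAP = 1.000

ℓ'(λ) = 16/λ − 6 − 10λ. Setting this to zero and multiplying by λ: 10λ² + 6λ − 16 = 0.
λ = (−6 + √(6² + 4·10·16)) / (2·10) = (−6 + √676) / 20 = (−6 + 26)/20 = 1.
ℓ''(λ) = −16/λ² − 10 < 0, confirming a maximum.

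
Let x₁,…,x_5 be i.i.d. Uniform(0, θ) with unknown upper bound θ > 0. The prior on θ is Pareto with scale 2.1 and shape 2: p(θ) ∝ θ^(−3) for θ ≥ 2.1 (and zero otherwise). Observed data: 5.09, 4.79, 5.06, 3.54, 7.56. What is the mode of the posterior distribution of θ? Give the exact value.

θ̂_MAP = 7.56

The Uniform(0, θ) likelihood is θ^(−n) for θ ≥ max(xᵢ), zero otherwise. Here max(xᵢ) = 7.56.
Posterior ∝ θ^(−3) · θ^(−5) = θ^(−8) on θ ≥ max(2.1, 7.56) = 7.56.
This density is strictly decreasing in θ, so the posterior mode lies at the lower boundary of the support.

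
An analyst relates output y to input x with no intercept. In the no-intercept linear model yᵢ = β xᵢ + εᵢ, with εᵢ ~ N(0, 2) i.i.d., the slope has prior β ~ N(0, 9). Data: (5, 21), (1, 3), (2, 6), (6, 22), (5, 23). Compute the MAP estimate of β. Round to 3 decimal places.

log p(β | y) = −Σ(yᵢ − βxᵢ)²/(2·2) − β²/(2·9) + const.
Setting the derivative to zero: Σxᵢ(yᵢ − βxᵢ)/2 − β/9 = 0, so β = Σxᵢyᵢ / (Σxᵢ² + σ²/τ²).
Σxᵢyᵢ = 5·21 + 1·3 + 2·6 + 6·22 + 5·23 = 367; Σxᵢ² = 91; σ²/τ² = 2/9.
β̂_MAP = 367 / (91 + 2/9) = 367/(821/9) = 3303/821 ≈ 4.023.

β̂_MAP = 4.023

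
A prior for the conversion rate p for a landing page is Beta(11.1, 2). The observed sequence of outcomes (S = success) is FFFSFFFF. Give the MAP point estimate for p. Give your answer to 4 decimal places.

Prior: Beta(11.1, 2).
Data: 1 success in 8 trials (from the sequence). The binomial likelihood contributes p(1−p)^7, so the posterior is Beta(11.1+1, 2+7) = Beta(12.1, 9).
For Beta(a, b) with a, b > 1 the mode is (a−1)/(a+b−2) = 11.1/19.1 ≈ 0.5812.

p̂_MAP = 0.5812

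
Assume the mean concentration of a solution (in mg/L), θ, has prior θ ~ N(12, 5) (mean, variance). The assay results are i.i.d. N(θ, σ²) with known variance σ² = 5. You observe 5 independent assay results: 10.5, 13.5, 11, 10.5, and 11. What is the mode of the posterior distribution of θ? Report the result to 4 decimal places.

θ̂_MAP = 11.4167

n = 5; x̄ = (10.5 + 13.5 + 11 + 10.5 + 11)/5 = 56.5/5 = 11.3.
For a Normal prior and Normal likelihood with known variance, the posterior is Normal; its mode equals its mean, the precision-weighted average.
Prior precision 1/σ₀² = 1/5 = 0.2; data precision n/σ² = 5/5 = 1.
θ̂ = (0.2·12 + 1·11.3) / (0.2 + 1) = 13.7/1.2 = 137/12 ≈ 11.4167.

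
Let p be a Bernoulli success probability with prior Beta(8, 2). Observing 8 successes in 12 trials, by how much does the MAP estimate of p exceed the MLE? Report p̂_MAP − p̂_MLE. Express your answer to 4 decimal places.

MAP − MLE = 0.0833

Posterior is Beta(16, 6); MAP = (16−1)/(22−2) = 15/20 ≈ 0.75000.
MLE ignores the prior: p̂_MLE = k/n = 8/12 ≈ 0.66667.
Difference = 15/20 − 8/12 = 1/12 ≈ 0.0833.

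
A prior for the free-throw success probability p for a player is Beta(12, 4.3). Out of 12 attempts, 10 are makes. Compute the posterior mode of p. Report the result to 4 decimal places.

p̂_MAP = 0.7985

Prior: Beta(12, 4.3).
Data: 10 successes in 12 trials. The binomial likelihood contributes p^10(1−p)^2, so the posterior is Beta(12+10, 4.3+2) = Beta(22, 6.3).
For Beta(a, b) with a, b > 1 the mode is (a−1)/(a+b−2) = 21/26.3 ≈ 0.7985.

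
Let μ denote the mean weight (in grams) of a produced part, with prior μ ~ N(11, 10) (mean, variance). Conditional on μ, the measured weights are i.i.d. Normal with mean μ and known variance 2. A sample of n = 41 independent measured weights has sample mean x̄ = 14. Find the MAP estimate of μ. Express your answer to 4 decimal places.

μ̂_MAP = 13.9854

n = 41, x̄ = 14.
For a Normal prior and Normal likelihood with known variance, the posterior is Normal; its mode equals its mean, the precision-weighted average.
Prior precision 1/σ₀² = 1/10 = 0.1; data precision n/σ² = 41/2 = 20.5.
μ̂ = (0.1·11 + 20.5·14) / (0.1 + 20.5) = 288.1/20.6 = 2881/206 ≈ 13.9854.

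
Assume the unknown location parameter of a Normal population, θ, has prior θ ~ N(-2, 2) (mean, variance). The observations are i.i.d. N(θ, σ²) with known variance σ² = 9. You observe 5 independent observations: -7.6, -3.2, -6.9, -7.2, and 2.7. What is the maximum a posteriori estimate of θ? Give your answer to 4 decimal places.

θ̂_MAP = -3.2842

n = 5; x̄ = ((-7.6) + (-3.2) + (-6.9) + (-7.2) + 2.7)/5 = -22.2/5 = -4.44.
For a Normal prior and Normal likelihood with known variance, the posterior is Normal; its mode equals its mean, the precision-weighted average.
Prior precision 1/σ₀² = 1/2 = 0.5; data precision n/σ² = 5/9.
θ̂ = (0.5·(-2) + (5/9)·(-4.44)) / (0.5 + 5/9) = (-52/15)/(19/18) = -312/95 ≈ -3.2842.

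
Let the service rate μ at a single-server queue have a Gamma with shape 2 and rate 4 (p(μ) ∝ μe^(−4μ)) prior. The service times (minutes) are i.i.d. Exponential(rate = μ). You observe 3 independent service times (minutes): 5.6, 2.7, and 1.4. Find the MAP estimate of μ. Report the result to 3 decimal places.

μ̂_MAP = 0.292

The Exponential(rate=μ) likelihood is ∝ μ^n e^(−μΣtᵢ). Here n = 3 and Σtᵢ = 5.6 + 2.7 + 1.4 = 9.7.
Posterior ∝ μe^(−4μ) · μ^3e^(−9.7μ) = μ^4e^(−13.7μ), i.e. Gamma(5, 13.7).
Mode = (a−1)/b = 4/13.7 ≈ 0.292.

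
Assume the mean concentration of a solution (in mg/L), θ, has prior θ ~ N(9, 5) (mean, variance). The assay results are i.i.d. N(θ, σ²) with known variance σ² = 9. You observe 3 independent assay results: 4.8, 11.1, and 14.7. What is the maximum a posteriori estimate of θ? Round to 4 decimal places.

θ̂_MAP = 9.7500

n = 3; x̄ = (4.8 + 11.1 + 14.7)/3 = 30.6/3 = 10.2.
For a Normal prior and Normal likelihood with known variance, the posterior is Normal; its mode equals its mean, the precision-weighted average.
Prior precision 1/σ₀² = 1/5 = 0.2; data precision n/σ² = 3/9 = 1/3.
θ̂ = (0.2·9 + (1/3)·10.2) / (0.2 + 1/3) = 5.2/(8/15) = 9.7500.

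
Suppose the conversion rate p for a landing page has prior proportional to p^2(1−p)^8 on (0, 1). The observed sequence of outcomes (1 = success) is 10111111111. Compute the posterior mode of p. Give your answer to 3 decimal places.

p̂_MAP = 0.571

The prior density ∝ p^2(1−p)^8 is the kernel of Beta(3, 9).
Data: 10 successes in 11 trials (from the sequence). The binomial likelihood contributes p^10(1−p)^1, so the posterior is Beta(3+10, 9+1) = Beta(13, 10).
For Beta(a, b) with a, b > 1 the mode is (a−1)/(a+b−2) = 12/21 ≈ 0.571.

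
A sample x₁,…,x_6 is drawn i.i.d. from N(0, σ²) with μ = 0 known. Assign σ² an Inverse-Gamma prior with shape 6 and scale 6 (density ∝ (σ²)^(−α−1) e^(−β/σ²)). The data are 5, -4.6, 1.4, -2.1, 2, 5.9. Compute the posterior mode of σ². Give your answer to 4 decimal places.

Sum of squared deviations about the known mean: SS = (5−0)² + (-4.6−0)² + (1.4−0)² + (-2.1−0)² + (2−0)² + (5.9−0)² = 91.34.
The Normal likelihood contributes (σ²)^(−n/2) exp(−SS/(2σ²)), so the posterior is Inverse-Gamma(α + n/2, β + SS/2) = Inverse-Gamma(9, 51.67).
The mode of Inverse-Gamma(a, b) is b/(a+1) = 51.67/10 ≈ 5.1670.

σ̂²_MAP = 5.1670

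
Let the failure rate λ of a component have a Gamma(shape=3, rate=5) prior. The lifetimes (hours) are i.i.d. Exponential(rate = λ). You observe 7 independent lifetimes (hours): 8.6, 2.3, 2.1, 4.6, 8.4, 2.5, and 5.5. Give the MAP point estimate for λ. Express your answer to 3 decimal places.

The Exponential(rate=λ) likelihood is ∝ λ^n e^(−λΣtᵢ). Here n = 7 and Σtᵢ = 8.6 + 2.3 + 2.1 + 4.6 + 8.4 + 2.5 + 5.5 = 34.
Posterior ∝ λ^2e^(−5λ) · λ^7e^(−34λ) = λ^9e^(−39λ), i.e. Gamma(10, 39).
Mode = (a−1)/b = 9/39 ≈ 0.231.

λ̂_MAP = 0.231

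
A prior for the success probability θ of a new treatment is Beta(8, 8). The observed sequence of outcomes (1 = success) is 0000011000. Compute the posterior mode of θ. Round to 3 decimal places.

θ̂_MAP = 0.375

Prior: Beta(8, 8).
Data: 2 successes in 10 trials (from the sequence). The binomial likelihood contributes θ^2(1−θ)^8, so the posterior is Beta(8+2, 8+8) = Beta(10, 16).
For Beta(a, b) with a, b > 1 the mode is (a−1)/(a+b−2) = 9/24 ≈ 0.375.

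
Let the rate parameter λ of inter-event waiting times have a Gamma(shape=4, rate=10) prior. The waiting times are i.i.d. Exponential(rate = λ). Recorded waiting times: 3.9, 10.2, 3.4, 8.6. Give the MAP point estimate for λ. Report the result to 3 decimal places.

λ̂_MAP = 0.194

The Exponential(rate=λ) likelihood is ∝ λ^n e^(−λΣtᵢ). Here n = 4 and Σtᵢ = 3.9 + 10.2 + 3.4 + 8.6 = 26.1.
Posterior ∝ λ^3e^(−10λ) · λ^4e^(−26.1λ) = λ^7e^(−36.1λ), i.e. Gamma(8, 36.1).
Mode = (a−1)/b = 7/36.1 ≈ 0.194.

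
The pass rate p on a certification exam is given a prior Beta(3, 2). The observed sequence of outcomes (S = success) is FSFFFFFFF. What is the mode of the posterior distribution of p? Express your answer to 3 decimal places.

Prior: Beta(3, 2).
Data: 1 success in 9 trials (from the sequence). The binomial likelihood contributes p(1−p)^8, so the posterior is Beta(3+1, 2+8) = Beta(4, 10).
For Beta(a, b) with a, b > 1 the mode is (a−1)/(a+b−2) = 3/12 ≈ 0.250.

p̂_MAP = 0.250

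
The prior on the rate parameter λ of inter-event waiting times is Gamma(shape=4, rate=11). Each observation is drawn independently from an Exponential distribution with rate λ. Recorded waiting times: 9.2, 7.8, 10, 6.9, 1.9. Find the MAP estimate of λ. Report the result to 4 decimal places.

The Exponential(rate=λ) likelihood is ∝ λ^n e^(−λΣtᵢ). Here n = 5 and Σtᵢ = 9.2 + 7.8 + 10 + 6.9 + 1.9 = 35.8.
Posterior ∝ λ^3e^(−11λ) · λ^5e^(−35.8λ) = λ^8e^(−46.8λ), i.e. Gamma(9, 46.8).
Mode = (a−1)/b = 8/46.8 ≈ 0.1709.

λ̂_MAP = 0.1709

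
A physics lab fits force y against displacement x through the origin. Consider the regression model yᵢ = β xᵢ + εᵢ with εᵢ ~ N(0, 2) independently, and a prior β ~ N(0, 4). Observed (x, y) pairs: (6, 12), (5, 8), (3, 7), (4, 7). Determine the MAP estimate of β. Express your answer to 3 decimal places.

β̂_MAP = 1.861

log p(β | y) = −Σ(yᵢ − βxᵢ)²/(2·2) − β²/(2·4) + const.
Setting the derivative to zero: Σxᵢ(yᵢ − βxᵢ)/2 − β/4 = 0, so β = Σxᵢyᵢ / (Σxᵢ² + σ²/τ²).
Σxᵢyᵢ = 6·12 + 5·8 + 3·7 + 4·7 = 161; Σxᵢ² = 86; σ²/τ² = 0.5.
β̂_MAP = 161 / (86 + 0.5) = 161/86.5 ≈ 1.861.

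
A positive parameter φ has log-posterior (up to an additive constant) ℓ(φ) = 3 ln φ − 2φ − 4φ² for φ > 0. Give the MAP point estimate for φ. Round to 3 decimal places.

φ̂_MAP = 0.500

ℓ'(φ) = 3/φ − 2 − 8φ. Setting this to zero and multiplying by φ: 8φ² + 2φ − 3 = 0.
φ = (−2 + √(2² + 4·8·3)) / (2·8) = (−2 + √100) / 16 = (−2 + 10)/16 = 1/2.
ℓ''(φ) = −3/φ² − 8 < 0, confirming a maximum.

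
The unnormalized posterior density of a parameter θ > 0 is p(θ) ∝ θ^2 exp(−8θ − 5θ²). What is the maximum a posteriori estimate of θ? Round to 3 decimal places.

θ̂_MAP = 0.200

ℓ'(θ) = 2/θ − 8 − 10θ. Setting this to zero and multiplying by θ: 10θ² + 8θ − 2 = 0.
θ = (−8 + √(8² + 4·10·2)) / (2·10) = (−8 + √144) / 20 = (−8 + 12)/20 = 1/5.
ℓ''(θ) = −2/θ² − 10 < 0, confirming a maximum.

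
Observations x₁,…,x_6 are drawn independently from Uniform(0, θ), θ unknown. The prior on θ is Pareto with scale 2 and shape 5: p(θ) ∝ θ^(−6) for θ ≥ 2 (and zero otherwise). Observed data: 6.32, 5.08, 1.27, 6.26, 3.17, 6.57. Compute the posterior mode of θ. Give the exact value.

The Uniform(0, θ) likelihood is θ^(−n) for θ ≥ max(xᵢ), zero otherwise. Here max(xᵢ) = 6.57.
Posterior ∝ θ^(−6) · θ^(−6) = θ^(−12) on θ ≥ max(2, 6.57) = 6.57.
This density is strictly decreasing in θ, so the posterior mode lies at the lower boundary of the support.

θ̂_MAP = 6.57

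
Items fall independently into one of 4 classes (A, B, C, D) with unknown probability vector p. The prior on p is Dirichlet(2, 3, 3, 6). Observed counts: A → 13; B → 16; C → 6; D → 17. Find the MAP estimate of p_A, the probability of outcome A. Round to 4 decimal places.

MAP estimate of p_A = 0.2258

The posterior is Dirichlet(αᵢ + nᵢ) = Dirichlet(15, 19, 9, 23).
For a Dirichlet(a₁,…,a_K) with all aᵢ > 1, the mode has j-th component (aⱼ − 1)/(Σaᵢ − K).
Here Σaᵢ = 66 and K = 4, so p_A = (15 − 1)/(66 − 4) = 14/62 ≈ 0.2258.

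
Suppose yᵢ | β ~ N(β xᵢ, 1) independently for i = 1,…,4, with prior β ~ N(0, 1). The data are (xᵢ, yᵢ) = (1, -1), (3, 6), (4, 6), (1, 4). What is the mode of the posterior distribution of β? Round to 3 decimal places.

β̂_MAP = 1.607

log p(β | y) = −Σ(yᵢ − βxᵢ)²/(2·1) − β²/(2·1) + const.
Setting the derivative to zero: Σxᵢ(yᵢ − βxᵢ)/1 − β/1 = 0, so β = Σxᵢyᵢ / (Σxᵢ² + σ²/τ²).
Σxᵢyᵢ = 1·(-1) + 3·6 + 4·6 + 1·4 = 45; Σxᵢ² = 27; σ²/τ² = 1.
β̂_MAP = 45 / (27 + 1) = 45/28 ≈ 1.607.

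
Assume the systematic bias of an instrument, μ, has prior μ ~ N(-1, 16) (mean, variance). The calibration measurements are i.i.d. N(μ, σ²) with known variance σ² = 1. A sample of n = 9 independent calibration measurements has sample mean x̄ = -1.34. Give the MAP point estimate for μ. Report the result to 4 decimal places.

μ̂_MAP = -1.3377

n = 9, x̄ = -1.34.
For a Normal prior and Normal likelihood with known variance, the posterior is Normal; its mode equals its mean, the precision-weighted average.
Prior precision 1/σ₀² = 1/16 = 0.0625; data precision n/σ² = 9/1 = 9.
μ̂ = (0.0625·(-1) + 9·(-1.34)) / (0.0625 + 9) = (-12.1225)/9.0625 = -4849/3625 ≈ -1.3377.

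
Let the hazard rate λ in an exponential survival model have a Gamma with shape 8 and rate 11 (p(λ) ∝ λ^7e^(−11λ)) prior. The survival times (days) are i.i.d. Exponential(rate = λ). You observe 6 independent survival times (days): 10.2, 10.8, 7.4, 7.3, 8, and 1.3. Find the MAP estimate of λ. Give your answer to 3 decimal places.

λ̂_MAP = 0.232

The Exponential(rate=λ) likelihood is ∝ λ^n e^(−λΣtᵢ). Here n = 6 and Σtᵢ = 10.2 + 10.8 + 7.4 + 7.3 + 8 + 1.3 = 45.
Posterior ∝ λ^7e^(−11λ) · λ^6e^(−45λ) = λ^13e^(−56λ), i.e. Gamma(14, 56).
Mode = (a−1)/b = 13/56 ≈ 0.232.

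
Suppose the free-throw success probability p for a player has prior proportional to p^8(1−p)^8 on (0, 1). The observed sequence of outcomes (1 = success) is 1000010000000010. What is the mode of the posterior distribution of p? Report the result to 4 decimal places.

p̂_MAP = 0.3438

The prior density ∝ p^8(1−p)^8 is the kernel of Beta(9, 9).
Data: 3 successes in 16 trials (from the sequence). The binomial likelihood contributes p^3(1−p)^13, so the posterior is Beta(9+3, 9+13) = Beta(12, 22).
For Beta(a, b) with a, b > 1 the mode is (a−1)/(a+b−2) = 11/32 ≈ 0.3438.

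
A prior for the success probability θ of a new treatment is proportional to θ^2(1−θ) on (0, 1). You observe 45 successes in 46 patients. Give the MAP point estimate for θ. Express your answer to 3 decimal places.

θ̂_MAP = 0.959

The prior density ∝ θ^2(1−θ)^1 is the kernel of Beta(3, 2).
Data: 45 successes in 46 trials. The binomial likelihood contributes θ^45(1−θ)^1, so the posterior is Beta(3+45, 2+1) = Beta(48, 3).
For Beta(a, b) with a, b > 1 the mode is (a−1)/(a+b−2) = 47/49 ≈ 0.959.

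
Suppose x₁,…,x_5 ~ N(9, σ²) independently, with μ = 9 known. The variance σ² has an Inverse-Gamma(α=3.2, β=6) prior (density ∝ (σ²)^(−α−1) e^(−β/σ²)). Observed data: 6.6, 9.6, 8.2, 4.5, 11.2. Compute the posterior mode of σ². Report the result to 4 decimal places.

σ̂²_MAP = 3.2724

Sum of squared deviations about the known mean: SS = (6.6−9)² + (9.6−9)² + (8.2−9)² + (4.5−9)² + (11.2−9)² = 31.85.
The Normal likelihood contributes (σ²)^(−n/2) exp(−SS/(2σ²)), so the posterior is Inverse-Gamma(α + n/2, β + SS/2) = Inverse-Gamma(5.7, 21.925).
The mode of Inverse-Gamma(a, b) is b/(a+1) = 21.925/6.7 ≈ 3.2724.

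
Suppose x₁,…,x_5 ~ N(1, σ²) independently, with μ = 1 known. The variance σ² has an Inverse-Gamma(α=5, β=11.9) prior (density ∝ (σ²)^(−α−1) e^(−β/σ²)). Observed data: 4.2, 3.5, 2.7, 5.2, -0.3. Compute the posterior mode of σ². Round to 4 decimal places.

σ̂²_MAP = 3.6771

Sum of squared deviations about the known mean: SS = (4.2−1)² + (3.5−1)² + (2.7−1)² + (5.2−1)² + (-0.3−1)² = 38.71.
The Normal likelihood contributes (σ²)^(−n/2) exp(−SS/(2σ²)), so the posterior is Inverse-Gamma(α + n/2, β + SS/2) = Inverse-Gamma(7.5, 31.255).
The mode of Inverse-Gamma(a, b) is b/(a+1) = 31.255/8.5 ≈ 3.6771.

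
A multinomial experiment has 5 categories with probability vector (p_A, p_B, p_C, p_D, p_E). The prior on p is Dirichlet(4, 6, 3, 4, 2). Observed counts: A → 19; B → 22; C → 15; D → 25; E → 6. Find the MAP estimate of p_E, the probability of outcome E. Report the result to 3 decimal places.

MAP estimate of p_E = 0.069

The posterior is Dirichlet(αᵢ + nᵢ) = Dirichlet(23, 28, 18, 29, 8).
For a Dirichlet(a₁,…,a_K) with all aᵢ > 1, the mode has j-th component (aⱼ − 1)/(Σaᵢ − K).
Here Σaᵢ = 106 and K = 5, so p_E = (8 − 1)/(106 − 5) = 7/101 ≈ 0.069.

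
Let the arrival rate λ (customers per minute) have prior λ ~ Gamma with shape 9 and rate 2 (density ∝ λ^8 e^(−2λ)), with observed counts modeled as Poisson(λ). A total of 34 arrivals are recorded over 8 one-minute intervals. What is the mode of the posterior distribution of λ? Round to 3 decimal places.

λ̂_MAP = 4.200

Σxᵢ = 34, n = 8.
Posterior ∝ λ^8e^(−2λ) · λ^34e^(−8λ) = λ^42e^(−10λ), i.e. Gamma(shape=43, rate=10).
The mode of a Gamma(a, b) with a ≥ 1 (shape–rate) is (a−1)/b = 42/10 ≈ 4.200.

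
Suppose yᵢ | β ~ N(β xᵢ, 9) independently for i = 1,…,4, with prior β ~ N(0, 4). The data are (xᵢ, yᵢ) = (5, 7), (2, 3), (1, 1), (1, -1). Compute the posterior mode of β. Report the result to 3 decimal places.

log p(β | y) = −Σ(yᵢ − βxᵢ)²/(2·9) − β²/(2·4) + const.
Setting the derivative to zero: Σxᵢ(yᵢ − βxᵢ)/9 − β/4 = 0, so β = Σxᵢyᵢ / (Σxᵢ² + σ²/τ²).
Σxᵢyᵢ = 5·7 + 2·3 + 1·1 + 1·(-1) = 41; Σxᵢ² = 31; σ²/τ² = 2.25.
β̂_MAP = 41 / (31 + 2.25) = 41/33.25 ≈ 1.233.

β̂_MAP = 1.233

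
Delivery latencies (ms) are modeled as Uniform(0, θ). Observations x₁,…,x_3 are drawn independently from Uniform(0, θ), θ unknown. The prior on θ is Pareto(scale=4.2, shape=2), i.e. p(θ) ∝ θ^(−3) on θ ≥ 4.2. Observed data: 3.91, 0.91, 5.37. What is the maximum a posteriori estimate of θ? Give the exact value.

θ̂_MAP = 5.37

The Uniform(0, θ) likelihood is θ^(−n) for θ ≥ max(xᵢ), zero otherwise. Here max(xᵢ) = 5.37.
Posterior ∝ θ^(−3) · θ^(−3) = θ^(−6) on θ ≥ max(4.2, 5.37) = 5.37.
This density is strictly decreasing in θ, so the posterior mode lies at the lower boundary of the support.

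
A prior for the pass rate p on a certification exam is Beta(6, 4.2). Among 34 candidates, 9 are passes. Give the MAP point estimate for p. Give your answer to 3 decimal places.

p̂_MAP = 0.332

Prior: Beta(6, 4.2).
Data: 9 successes in 34 trials. The binomial likelihood contributes p^9(1−p)^25, so the posterior is Beta(6+9, 4.2+25) = Beta(15, 29.2).
For Beta(a, b) with a, b > 1 the mode is (a−1)/(a+b−2) = 14/42.2 ≈ 0.332.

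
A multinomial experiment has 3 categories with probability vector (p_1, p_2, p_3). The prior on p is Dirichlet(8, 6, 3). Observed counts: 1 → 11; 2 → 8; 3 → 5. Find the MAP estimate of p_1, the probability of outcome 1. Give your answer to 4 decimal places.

The posterior is Dirichlet(αᵢ + nᵢ) = Dirichlet(19, 14, 8).
For a Dirichlet(a₁,…,a_K) with all aᵢ > 1, the mode has j-th component (aⱼ − 1)/(Σaᵢ − K).
Here Σaᵢ = 41 and K = 3, so p_1 = (19 − 1)/(41 − 3) = 18/38 ≈ 0.4737.

MAP estimate: 0.4737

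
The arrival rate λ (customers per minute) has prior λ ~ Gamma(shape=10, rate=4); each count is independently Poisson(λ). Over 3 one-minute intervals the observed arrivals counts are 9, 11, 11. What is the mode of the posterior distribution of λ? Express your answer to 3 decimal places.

λ̂_MAP = 5.714

Σxᵢ = 9+11+11 = 31, with n = 3.
Posterior ∝ λ^9e^(−4λ) · λ^31e^(−3λ) = λ^40e^(−7λ), i.e. Gamma(shape=41, rate=7).
The mode of a Gamma(a, b) with a ≥ 1 (shape–rate) is (a−1)/b = 40/7 ≈ 5.714.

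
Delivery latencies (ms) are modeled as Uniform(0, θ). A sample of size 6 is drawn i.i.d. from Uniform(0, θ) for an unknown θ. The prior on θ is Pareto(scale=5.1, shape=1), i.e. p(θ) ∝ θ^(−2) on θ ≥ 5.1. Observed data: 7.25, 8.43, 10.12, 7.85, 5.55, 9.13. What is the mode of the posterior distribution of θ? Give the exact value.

The Uniform(0, θ) likelihood is θ^(−n) for θ ≥ max(xᵢ), zero otherwise. Here max(xᵢ) = 10.12.
Posterior ∝ θ^(−2) · θ^(−6) = θ^(−8) on θ ≥ max(5.1, 10.12) = 10.12.
This density is strictly decreasing in θ, so the posterior mode lies at the lower boundary of the support.

θ̂_MAP = 10.12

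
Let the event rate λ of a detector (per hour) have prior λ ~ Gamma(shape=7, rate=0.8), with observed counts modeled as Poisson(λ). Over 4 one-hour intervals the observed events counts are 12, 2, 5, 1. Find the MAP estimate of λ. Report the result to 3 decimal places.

λ̂_MAP = 5.417

Σxᵢ = 12+2+5+1 = 20, with n = 4.
Posterior ∝ λ^6e^(−0.8λ) · λ^20e^(−4λ) = λ^26e^(−4.8λ), i.e. Gamma(shape=27, rate=4.8).
The mode of a Gamma(a, b) with a ≥ 1 (shape–rate) is (a−1)/b = 26/4.8 ≈ 5.417.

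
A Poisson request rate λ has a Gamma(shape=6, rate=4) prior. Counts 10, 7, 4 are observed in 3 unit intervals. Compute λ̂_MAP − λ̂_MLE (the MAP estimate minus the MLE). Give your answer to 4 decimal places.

Σxᵢ = 21. Posterior is Gamma(27, 7); MAP = (27−1)/7 = 26/7 ≈ 3.71429.
MLE = x̄ = 21/3 ≈ 7.00000.
Difference = 26/7 − 21/3 = -23/7 ≈ -3.2857.

MAP − MLE = -3.2857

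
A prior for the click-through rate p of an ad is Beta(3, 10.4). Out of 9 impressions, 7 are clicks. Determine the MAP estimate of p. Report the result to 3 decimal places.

Prior: Beta(3, 10.4).
Data: 7 successes in 9 trials. The binomial likelihood contributes p^7(1−p)^2, so the posterior is Beta(3+7, 10.4+2) = Beta(10, 12.4).
For Beta(a, b) with a, b > 1 the mode is (a−1)/(a+b−2) = 9/20.4 ≈ 0.441.

p̂_MAP = 0.441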